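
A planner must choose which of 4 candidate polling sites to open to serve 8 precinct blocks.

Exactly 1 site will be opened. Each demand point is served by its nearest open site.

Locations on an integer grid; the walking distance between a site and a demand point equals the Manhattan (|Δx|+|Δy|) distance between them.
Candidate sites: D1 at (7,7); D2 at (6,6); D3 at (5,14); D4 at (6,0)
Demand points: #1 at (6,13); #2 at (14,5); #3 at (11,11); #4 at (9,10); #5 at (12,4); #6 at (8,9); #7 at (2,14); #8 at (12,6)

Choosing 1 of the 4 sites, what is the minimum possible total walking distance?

Open {D1}.
  #1→D1 7, #2→D1 9, #3→D1 8, #4→D1 5, #5→D1 8, #6→D1 3, #7→D1 12, #8→D1 6  ⇒ total 58.
Compare {D2}: total 64.
Compare {D3}: total 80.
No size-1 selection does better; minimum is 58.

58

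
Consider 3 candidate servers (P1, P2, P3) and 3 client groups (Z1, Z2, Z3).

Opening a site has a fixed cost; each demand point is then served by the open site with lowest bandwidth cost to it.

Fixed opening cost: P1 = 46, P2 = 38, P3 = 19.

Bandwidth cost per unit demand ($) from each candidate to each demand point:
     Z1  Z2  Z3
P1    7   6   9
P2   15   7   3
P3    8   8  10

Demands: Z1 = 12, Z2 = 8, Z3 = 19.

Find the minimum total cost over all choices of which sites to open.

266

Open {P2, P3}: assign each demand point to its cheapest open site.
  Z1→P3 12×8=96, Z2→P2 8×7=56, Z3→P2 19×3=57
  bandwidth cost 209, fixed 57 → total 266.
Compare {P1, P2}: bandwidth cost 189 + fixed 84 = 273.
Compare {P1, P2, P3}: bandwidth cost 189 + fixed 103 = 292.
Compare {P2}: bandwidth cost 293 + fixed 38 = 331.
All other subsets cost ≥ 273. Minimum total cost: 266.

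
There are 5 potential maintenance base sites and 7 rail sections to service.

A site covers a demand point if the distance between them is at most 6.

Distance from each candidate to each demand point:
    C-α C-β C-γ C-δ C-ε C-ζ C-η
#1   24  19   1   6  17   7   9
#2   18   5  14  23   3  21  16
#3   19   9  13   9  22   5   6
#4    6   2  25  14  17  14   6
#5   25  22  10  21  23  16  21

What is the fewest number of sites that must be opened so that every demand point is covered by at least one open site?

4

Coverage sets (demand points within 6 of each site):
  #1: {C-γ, C-δ}
  #2: {C-β, C-ε}
  #3: {C-ζ, C-η}
  #4: {C-α, C-β, C-η}
  #5: {}
No 3 sites suffice: every size-3 union leaves at least one demand point uncovered.
But {#1, #2, #3, #4} covers everything, so the minimum is 4.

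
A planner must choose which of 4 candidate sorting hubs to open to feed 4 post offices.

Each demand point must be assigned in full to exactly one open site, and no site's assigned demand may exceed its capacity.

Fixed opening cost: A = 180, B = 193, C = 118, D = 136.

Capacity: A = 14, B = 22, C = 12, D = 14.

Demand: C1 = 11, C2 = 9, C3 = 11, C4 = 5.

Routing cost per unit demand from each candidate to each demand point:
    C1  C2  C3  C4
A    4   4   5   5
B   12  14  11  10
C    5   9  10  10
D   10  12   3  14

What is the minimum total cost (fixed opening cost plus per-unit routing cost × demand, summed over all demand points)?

583

Open {A, C, D}; cheapest assignment that respects the capacities:
  A (cap 14, load 14): C2, C4 — cost 9×4 + 5×5 = 61
  C (cap 12, load 11): C1 — cost 11×5 = 55
  D (cap 14, load 11): C3 — cost 11×3 = 33
  Shipping 149, fixed 434 → total 583.
  Any other capacity-feasible assignment to {A, C, D} ships for at least 149.
Compare {A, B}: its best feasible assignment gives total 687.
Compare {B, C, D}: its best feasible assignment gives total 711.
Every other set of open sites that can feasibly serve all demand totals ≥ 687 even under its best assignment. Minimum: 583.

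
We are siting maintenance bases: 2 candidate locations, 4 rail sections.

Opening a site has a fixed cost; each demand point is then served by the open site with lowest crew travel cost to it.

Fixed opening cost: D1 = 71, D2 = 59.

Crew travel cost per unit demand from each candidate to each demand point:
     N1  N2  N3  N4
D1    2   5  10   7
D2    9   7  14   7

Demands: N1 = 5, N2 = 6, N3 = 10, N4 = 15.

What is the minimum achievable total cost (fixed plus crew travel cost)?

Open {D1}: assign each demand point to its cheapest open site.
  N1→D1 5×2=10, N2→D1 6×5=30, N3→D1 10×10=100, N4→D1 15×7=105
  crew travel cost 245, fixed 71 → total 316.
Compare {D1, D2}: crew travel cost 245 + fixed 130 = 375.
Compare {D2}: crew travel cost 332 + fixed 59 = 391.

316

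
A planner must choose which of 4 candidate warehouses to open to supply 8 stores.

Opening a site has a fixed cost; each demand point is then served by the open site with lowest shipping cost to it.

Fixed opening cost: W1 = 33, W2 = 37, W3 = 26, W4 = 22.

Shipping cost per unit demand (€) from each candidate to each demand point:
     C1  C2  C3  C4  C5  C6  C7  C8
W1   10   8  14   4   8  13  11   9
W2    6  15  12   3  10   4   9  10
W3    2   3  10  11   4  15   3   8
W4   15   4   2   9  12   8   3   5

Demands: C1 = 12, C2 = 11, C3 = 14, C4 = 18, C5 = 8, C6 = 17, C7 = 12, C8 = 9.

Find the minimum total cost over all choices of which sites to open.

405

Open {W2, W3, W4}: assign each demand point to its cheapest open site.
  C1→W3 12×2=24, C2→W3 11×3=33, C3→W4 14×2=28, C4→W2 18×3=54, C5→W3 8×4=32, C6→W2 17×4=68, C7→W3 12×3=36, C8→W4 9×5=45
  shipping cost 320, fixed 85 → total 405.
Compare {W1, W2, W3, W4}: shipping cost 320 + fixed 118 = 438.
Compare {W2, W4}: shipping cost 427 + fixed 59 = 486.
Compare {W1, W3, W4}: shipping cost 406 + fixed 81 = 487.
All other subsets cost ≥ 438. Minimum total cost: 405.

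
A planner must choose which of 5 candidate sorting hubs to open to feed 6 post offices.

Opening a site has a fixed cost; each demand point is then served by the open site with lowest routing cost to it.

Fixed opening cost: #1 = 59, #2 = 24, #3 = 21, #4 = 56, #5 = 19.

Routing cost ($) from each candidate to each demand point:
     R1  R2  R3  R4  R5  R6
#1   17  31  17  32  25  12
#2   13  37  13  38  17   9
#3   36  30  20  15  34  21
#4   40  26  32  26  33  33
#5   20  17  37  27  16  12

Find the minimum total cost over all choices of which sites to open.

Open {#2, #5}: assign each demand point to its cheapest open site.
  R1→#2 13, R2→#5 17, R3→#2 13, R4→#5 27, R5→#5 16, R6→#2 9
  routing cost 95, fixed 43 → total 138.
Compare {#3, #5}: routing cost 100 + fixed 40 = 140.
Compare {#2, #3}: routing cost 97 + fixed 45 = 142.
Compare {#2, #3, #5}: routing cost 83 + fixed 64 = 147.
All other subsets cost ≥ 140. Minimum total cost: 138.

138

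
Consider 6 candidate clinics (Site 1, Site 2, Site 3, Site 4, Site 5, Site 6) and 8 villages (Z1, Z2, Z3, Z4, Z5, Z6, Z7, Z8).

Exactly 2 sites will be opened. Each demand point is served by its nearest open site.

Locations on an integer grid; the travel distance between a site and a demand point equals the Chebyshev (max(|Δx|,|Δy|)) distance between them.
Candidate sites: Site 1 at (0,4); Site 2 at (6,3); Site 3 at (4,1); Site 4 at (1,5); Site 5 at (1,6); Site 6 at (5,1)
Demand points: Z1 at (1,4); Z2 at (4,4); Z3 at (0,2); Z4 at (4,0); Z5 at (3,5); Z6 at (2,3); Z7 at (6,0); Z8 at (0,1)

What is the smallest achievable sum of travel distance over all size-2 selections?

Open {Site 1, Site 6}.
  Z1→Site 1 1, Z2→Site 6 3, Z3→Site 1 2, Z4→Site 6 1, Z5→Site 1 3, Z6→Site 1 2, Z7→Site 6 1, Z8→Site 1 3  ⇒ total 16.
Compare {Site 1, Site 3}: total 17.
Compare {Site 4, Site 6}: total 17.
No size-2 selection does better; minimum is 16.

16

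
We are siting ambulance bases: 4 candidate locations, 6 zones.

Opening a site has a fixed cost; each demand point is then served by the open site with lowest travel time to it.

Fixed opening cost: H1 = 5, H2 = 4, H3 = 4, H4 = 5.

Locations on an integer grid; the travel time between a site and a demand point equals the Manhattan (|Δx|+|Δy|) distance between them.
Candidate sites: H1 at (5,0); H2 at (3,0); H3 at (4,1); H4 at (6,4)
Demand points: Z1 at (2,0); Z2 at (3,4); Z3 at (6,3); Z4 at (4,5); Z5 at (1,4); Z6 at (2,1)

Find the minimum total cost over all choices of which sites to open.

24

Open {H2, H4}: assign each demand point to its cheapest open site.
  Z1→H2 1, Z2→H4 3, Z3→H4 1, Z4→H4 3, Z5→H4 5, Z6→H2 2
  travel time 15, fixed 9 → total 24.
Compare {H3, H4}: travel time 17 + fixed 9 = 26.
Compare {H3}: travel time 23 + fixed 4 = 27.
Compare {H2, H3, H4}: travel time 15 + fixed 13 = 28.
All other subsets cost ≥ 26. Minimum total cost: 24.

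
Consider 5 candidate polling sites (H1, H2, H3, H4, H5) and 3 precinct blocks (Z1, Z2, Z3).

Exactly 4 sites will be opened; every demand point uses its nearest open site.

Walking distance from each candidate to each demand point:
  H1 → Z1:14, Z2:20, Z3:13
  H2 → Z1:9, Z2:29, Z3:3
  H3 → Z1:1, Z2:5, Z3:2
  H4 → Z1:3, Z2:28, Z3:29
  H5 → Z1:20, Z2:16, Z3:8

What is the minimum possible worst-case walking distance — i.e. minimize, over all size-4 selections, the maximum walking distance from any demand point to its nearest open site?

5

Open {H1, H2, H3, H4}.
  Farthest demand point is Z2 at walking distance 5 (to H3); all others are ≤ 5.
With {H1, H2, H3, H5} the worst case is 5.
With {H1, H3, H4, H5} the worst case is 5.
No size-4 selection achieves below 5.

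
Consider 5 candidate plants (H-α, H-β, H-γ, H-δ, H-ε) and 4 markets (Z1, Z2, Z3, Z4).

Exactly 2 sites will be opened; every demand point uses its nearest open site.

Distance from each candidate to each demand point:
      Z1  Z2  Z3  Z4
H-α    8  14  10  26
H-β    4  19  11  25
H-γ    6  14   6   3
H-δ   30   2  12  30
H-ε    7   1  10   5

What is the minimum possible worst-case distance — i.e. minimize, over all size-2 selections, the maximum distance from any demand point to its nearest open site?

6

Open {H-γ, H-δ}.
  Farthest demand point is Z1 at distance 6 (to H-γ); all others are ≤ 6.
With {H-γ, H-ε} the worst case is 6.
With {H-α, H-ε} the worst case is 10.
No size-2 selection achieves below 6.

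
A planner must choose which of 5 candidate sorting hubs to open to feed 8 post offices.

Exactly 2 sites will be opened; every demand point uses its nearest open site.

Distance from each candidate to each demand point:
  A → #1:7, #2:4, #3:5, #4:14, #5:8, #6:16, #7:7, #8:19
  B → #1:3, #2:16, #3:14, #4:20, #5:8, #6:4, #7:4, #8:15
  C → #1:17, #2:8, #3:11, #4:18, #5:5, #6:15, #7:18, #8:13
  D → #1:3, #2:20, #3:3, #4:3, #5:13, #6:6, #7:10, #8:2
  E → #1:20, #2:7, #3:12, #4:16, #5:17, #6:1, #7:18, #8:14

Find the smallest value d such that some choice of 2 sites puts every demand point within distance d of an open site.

Open {A, D}.
  Farthest demand point is #5 at distance 8 (to A); all others are ≤ 8.
With {C, D} the worst case is 10.
With {D, E} the worst case is 13.
No size-2 selection achieves below 8.

8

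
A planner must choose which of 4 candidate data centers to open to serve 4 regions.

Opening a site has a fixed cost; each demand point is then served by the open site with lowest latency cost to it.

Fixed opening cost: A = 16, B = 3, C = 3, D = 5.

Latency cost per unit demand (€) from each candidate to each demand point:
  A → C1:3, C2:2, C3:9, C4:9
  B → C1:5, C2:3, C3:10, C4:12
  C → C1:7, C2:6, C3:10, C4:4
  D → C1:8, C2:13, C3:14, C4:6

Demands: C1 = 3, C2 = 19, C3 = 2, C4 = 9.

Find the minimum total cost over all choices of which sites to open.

120

Open {A, C}: assign each demand point to its cheapest open site.
  C1→A 3×3=9, C2→A 19×2=38, C3→A 2×9=18, C4→C 9×4=36
  latency cost 101, fixed 19 → total 120.
Compare {A, B, C}: latency cost 101 + fixed 22 = 123.
Compare {A, C, D}: latency cost 101 + fixed 24 = 125.
Compare {A, B, C, D}: latency cost 101 + fixed 27 = 128.
All other subsets cost ≥ 123. Minimum total cost: 120.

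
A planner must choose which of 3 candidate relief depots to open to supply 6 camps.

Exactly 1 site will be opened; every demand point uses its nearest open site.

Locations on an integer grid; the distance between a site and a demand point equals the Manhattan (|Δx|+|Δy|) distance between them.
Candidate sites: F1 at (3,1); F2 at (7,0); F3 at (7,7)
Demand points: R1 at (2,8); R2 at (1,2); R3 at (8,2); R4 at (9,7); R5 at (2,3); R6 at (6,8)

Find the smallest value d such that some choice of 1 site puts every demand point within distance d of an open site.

Open {F3}.
  Farthest demand point is R2 at distance 11 (to F3); all others are ≤ 11.
With {F1} the worst case is 12.
With {F2} the worst case is 13.
No size-1 selection achieves below 11.

11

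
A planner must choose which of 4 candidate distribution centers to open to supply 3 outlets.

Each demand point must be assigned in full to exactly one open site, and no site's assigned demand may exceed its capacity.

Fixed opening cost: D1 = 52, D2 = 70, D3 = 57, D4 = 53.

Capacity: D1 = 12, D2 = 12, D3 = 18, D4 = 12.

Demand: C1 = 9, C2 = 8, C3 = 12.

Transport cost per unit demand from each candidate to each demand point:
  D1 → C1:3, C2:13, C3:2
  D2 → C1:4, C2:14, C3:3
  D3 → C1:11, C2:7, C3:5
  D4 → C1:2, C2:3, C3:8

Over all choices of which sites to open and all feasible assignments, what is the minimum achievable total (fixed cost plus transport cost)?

259

Open {D1, D2, D4}; cheapest assignment that respects the capacities:
  D1 (cap 12, load 12): C3 — cost 12×2 = 24
  D2 (cap 12, load 9): C1 — cost 9×4 = 36
  D4 (cap 12, load 8): C2 — cost 8×3 = 24
  Shipping 84, fixed 175 → total 259.
  Any other capacity-feasible assignment to {D1, D2, D4} ships for at least 84.
Compare {D1, D3, D4}: its best feasible assignment gives total 260.
Compare {D1, D3}: its best feasible assignment gives total 288.
Every other set of open sites that can feasibly serve all demand totals ≥ 260 even under its best assignment. Minimum: 259.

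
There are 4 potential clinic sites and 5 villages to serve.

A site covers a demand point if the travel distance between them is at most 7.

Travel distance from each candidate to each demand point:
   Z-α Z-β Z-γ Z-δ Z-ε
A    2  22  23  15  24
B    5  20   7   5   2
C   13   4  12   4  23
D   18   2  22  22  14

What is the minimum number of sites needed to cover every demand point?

2

Coverage sets (demand points within 7 of each site):
  A: {Z-α}
  B: {Z-α, Z-γ, Z-δ, Z-ε}
  C: {Z-β, Z-δ}
  D: {Z-β}
No single site covers all 5 demand points.
But {B, C} covers everything, so the minimum is 2.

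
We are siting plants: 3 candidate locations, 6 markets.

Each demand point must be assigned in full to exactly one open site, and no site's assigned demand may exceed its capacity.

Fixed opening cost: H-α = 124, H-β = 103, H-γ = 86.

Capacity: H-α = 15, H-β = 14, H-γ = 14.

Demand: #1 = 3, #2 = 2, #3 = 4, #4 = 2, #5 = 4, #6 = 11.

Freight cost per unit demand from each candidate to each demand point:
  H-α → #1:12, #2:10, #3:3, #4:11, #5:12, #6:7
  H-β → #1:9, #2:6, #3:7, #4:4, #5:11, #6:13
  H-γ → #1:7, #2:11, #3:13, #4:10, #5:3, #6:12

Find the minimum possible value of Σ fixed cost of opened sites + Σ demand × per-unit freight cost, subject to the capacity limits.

Open {H-α, H-γ}; cheapest assignment that respects the capacities:
  H-α (cap 15, load 15): #3, #6 — cost 4×3 + 11×7 = 89
  H-γ (cap 14, load 11): #1, #2, #4, #5 — cost 3×7 + 2×11 + 2×10 + 4×3 = 75
  Shipping 164, fixed 210 → total 374.
  Any other capacity-feasible assignment to {H-α, H-γ} ships for at least 164.
Compare {H-α, H-β}: its best feasible assignment gives total 407.
Compare {H-β, H-γ}: its best feasible assignment gives total 434.
Every other set of open sites that can feasibly serve all demand totals ≥ 407 even under its best assignment. Minimum: 374.

374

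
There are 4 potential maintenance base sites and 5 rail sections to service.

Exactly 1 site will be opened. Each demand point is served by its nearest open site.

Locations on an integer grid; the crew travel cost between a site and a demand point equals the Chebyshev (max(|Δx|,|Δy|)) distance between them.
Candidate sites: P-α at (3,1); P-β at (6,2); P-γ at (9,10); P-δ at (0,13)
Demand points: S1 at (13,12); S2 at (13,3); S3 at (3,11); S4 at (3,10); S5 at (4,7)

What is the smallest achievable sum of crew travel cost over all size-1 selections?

28

Open {P-γ}.
  S1→P-γ 4, S2→P-γ 7, S3→P-γ 6, S4→P-γ 6, S5→P-γ 5  ⇒ total 28.
Compare {P-δ}: total 38.
Compare {P-β}: total 39.
No size-1 selection does better; minimum is 28.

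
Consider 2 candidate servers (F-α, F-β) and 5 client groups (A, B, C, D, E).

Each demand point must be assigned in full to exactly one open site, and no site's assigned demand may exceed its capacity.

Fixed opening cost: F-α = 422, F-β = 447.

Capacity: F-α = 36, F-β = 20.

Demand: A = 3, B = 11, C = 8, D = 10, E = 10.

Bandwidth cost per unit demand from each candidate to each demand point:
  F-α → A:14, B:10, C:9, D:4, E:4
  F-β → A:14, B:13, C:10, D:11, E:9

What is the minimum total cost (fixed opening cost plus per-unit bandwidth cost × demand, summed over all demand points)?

1181

Open {F-α, F-β}; cheapest assignment that respects the capacities:
  F-α (cap 36, load 34): A, B, D, E — cost 3×14 + 11×10 + 10×4 + 10×4 = 232
  F-β (cap 20, load 8): C — cost 8×10 = 80
  Shipping 312, fixed 869 → total 1181.
  Any other capacity-feasible assignment to {F-α, F-β} ships for at least 312.
Total demand is 42 and no other set of sites has combined capacity ≥ 42, so {F-α, F-β} is the only feasible choice of open sites. Minimum: 1181.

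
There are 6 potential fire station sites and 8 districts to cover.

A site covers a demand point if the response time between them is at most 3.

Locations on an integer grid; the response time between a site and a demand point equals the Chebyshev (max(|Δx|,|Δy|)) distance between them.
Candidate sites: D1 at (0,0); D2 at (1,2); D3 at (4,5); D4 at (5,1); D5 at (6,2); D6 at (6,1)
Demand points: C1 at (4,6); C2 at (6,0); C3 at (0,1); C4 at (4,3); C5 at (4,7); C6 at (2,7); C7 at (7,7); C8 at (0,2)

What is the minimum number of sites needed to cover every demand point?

Coverage sets (demand points within 3 of each site):
  D1: {C3, C8}
  D2: {C3, C4, C8}
  D3: {C1, C4, C5, C6, C7}
  D4: {C2, C4}
  D5: {C2, C4}
  D6: {C2, C4}
No 2 sites suffice: every size-2 union leaves at least one demand point uncovered.
But {D1, D3, D4} covers everything, so the minimum is 3.

3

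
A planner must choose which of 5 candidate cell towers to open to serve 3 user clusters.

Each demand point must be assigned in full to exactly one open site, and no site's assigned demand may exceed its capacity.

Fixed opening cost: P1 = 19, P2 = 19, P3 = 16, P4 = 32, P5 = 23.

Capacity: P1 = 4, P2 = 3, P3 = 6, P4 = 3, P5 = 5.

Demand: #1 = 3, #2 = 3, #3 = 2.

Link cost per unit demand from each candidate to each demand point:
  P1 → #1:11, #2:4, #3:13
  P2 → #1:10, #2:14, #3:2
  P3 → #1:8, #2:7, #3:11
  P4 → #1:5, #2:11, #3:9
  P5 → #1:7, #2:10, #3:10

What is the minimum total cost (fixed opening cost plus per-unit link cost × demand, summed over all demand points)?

Open {P2, P3}; cheapest assignment that respects the capacities:
  P2 (cap 3, load 2): #3 — cost 2×2 = 4
  P3 (cap 6, load 6): #1, #2 — cost 3×8 + 3×7 = 45
  Shipping 49, fixed 35 → total 84.
  Any other capacity-feasible assignment to {P2, P3} ships for at least 49.
Compare {P1, P3}: its best feasible assignment gives total 93.
Compare {P1, P2, P3}: its best feasible assignment gives total 94.
Every other set of open sites that can feasibly serve all demand totals ≥ 93 even under its best assignment. Minimum: 84.

84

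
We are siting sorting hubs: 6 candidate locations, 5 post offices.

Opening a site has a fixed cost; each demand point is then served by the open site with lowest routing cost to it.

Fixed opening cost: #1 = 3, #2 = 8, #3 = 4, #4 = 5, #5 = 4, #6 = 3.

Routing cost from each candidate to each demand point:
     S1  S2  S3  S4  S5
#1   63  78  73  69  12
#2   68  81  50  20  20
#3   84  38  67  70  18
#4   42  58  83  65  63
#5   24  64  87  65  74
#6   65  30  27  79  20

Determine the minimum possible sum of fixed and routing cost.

Open {#1, #2, #5, #6}: assign each demand point to its cheapest open site.
  S1→#5 24, S2→#6 30, S3→#6 27, S4→#2 20, S5→#1 12
  routing cost 113, fixed 18 → total 131.
Compare {#1, #2, #3, #5, #6}: routing cost 113 + fixed 22 = 135.
Compare {#2, #5, #6}: routing cost 121 + fixed 15 = 136.
Compare {#1, #2, #4, #5, #6}: routing cost 113 + fixed 23 = 136.
All other subsets cost ≥ 135. Minimum total cost: 131.

131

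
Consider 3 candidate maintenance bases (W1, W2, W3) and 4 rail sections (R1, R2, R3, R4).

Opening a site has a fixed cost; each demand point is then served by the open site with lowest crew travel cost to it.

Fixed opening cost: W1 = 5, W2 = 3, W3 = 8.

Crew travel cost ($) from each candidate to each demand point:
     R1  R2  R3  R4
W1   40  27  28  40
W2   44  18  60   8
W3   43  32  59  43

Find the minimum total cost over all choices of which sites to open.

Open {W1, W2}: assign each demand point to its cheapest open site.
  R1→W1 40, R2→W2 18, R3→W1 28, R4→W2 8
  crew travel cost 94, fixed 8 → total 102.
Compare {W1, W2, W3}: crew travel cost 94 + fixed 16 = 110.
Compare {W2}: crew travel cost 130 + fixed 3 = 133.
Compare {W2, W3}: crew travel cost 128 + fixed 11 = 139.
All other subsets cost ≥ 110. Minimum total cost: 102.

102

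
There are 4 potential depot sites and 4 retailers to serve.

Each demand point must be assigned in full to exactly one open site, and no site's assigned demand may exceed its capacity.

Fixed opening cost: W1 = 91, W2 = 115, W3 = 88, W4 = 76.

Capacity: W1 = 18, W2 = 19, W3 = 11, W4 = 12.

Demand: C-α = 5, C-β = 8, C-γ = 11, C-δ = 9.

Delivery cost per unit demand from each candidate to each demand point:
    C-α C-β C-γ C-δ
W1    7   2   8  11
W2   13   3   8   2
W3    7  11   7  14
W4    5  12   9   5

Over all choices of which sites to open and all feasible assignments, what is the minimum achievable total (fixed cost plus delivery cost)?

371

Open {W1, W2}; cheapest assignment that respects the capacities:
  W1 (cap 18, load 16): C-α, C-γ — cost 5×7 + 11×8 = 123
  W2 (cap 19, load 17): C-β, C-δ — cost 8×3 + 9×2 = 42
  Shipping 165, fixed 206 → total 371.
  Any other capacity-feasible assignment to {W1, W2} ships for at least 165.
Compare {W2, W3, W4}: its best feasible assignment gives total 423.
Compare {W1, W3, W4}: its best feasible assignment gives total 428.
Every other set of open sites that can feasibly serve all demand totals ≥ 423 even under its best assignment. Minimum: 371.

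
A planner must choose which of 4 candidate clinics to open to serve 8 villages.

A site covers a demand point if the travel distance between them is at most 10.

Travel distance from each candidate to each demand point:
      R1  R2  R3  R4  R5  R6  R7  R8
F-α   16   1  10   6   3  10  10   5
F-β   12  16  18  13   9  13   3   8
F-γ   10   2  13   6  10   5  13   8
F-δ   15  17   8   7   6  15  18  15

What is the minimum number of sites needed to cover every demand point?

2

Coverage sets (demand points within 10 of each site):
  F-α: {R2, R3, R4, R5, R6, R7, R8}
  F-β: {R5, R7, R8}
  F-γ: {R1, R2, R4, R5, R6, R8}
  F-δ: {R3, R4, R5}
No single site covers all 8 demand points.
But {F-α, F-γ} covers everything, so the minimum is 2.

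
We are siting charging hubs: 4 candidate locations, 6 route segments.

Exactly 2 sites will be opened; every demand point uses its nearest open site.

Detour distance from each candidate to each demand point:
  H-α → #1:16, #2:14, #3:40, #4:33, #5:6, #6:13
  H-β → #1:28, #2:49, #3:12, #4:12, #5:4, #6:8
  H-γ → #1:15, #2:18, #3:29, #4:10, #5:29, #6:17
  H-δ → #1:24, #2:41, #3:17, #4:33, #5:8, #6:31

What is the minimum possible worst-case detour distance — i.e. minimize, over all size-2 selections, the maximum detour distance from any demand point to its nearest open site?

Open {H-α, H-β}.
  Farthest demand point is #1 at detour distance 16 (to H-α); all others are ≤ 16.
With {H-β, H-γ} the worst case is 18.
With {H-γ, H-δ} the worst case is 18.
No size-2 selection achieves below 16.

16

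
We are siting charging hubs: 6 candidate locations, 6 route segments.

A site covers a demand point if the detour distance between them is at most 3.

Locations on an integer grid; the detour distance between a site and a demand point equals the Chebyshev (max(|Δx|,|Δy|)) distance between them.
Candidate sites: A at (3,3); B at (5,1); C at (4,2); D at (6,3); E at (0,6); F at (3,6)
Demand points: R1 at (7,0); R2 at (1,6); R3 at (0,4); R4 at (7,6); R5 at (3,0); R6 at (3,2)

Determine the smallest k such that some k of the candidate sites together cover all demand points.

Coverage sets (demand points within 3 of each site):
  A: {R2, R3, R5, R6}
  B: {R1, R5, R6}
  C: {R1, R5, R6}
  D: {R1, R4, R5, R6}
  E: {R2, R3}
  F: {R2, R3}
No single site covers all 6 demand points.
But {A, D} covers everything, so the minimum is 2.

2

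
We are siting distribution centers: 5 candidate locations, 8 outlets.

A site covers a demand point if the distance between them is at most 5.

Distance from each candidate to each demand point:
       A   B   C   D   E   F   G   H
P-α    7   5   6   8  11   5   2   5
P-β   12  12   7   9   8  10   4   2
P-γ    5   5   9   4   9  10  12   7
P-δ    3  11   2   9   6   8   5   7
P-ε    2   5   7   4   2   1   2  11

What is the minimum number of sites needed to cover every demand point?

Coverage sets (demand points within 5 of each site):
  P-α: {B, F, G, H}
  P-β: {G, H}
  P-γ: {A, B, D}
  P-δ: {A, C, G}
  P-ε: {A, B, D, E, F, G}
No 2 sites suffice: every size-2 union leaves at least one demand point uncovered.
But {P-α, P-δ, P-ε} covers everything, so the minimum is 3.

3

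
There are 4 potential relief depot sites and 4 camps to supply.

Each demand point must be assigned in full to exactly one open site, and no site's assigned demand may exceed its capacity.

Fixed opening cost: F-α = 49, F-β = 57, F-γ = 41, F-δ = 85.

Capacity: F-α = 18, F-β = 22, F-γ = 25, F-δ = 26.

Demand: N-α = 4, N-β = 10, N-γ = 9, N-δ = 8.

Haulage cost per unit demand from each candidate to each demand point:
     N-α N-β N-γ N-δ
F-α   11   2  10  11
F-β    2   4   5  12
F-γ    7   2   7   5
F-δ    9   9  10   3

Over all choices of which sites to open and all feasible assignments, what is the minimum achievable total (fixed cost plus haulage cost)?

Open {F-β, F-γ}; cheapest assignment that respects the capacities:
  F-β (cap 22, load 13): N-α, N-γ — cost 4×2 + 9×5 = 53
  F-γ (cap 25, load 18): N-β, N-δ — cost 10×2 + 8×5 = 60
  Shipping 113, fixed 98 → total 211.
  Any other capacity-feasible assignment to {F-β, F-γ} ships for at least 113.
Compare {F-α, F-γ}: its best feasible assignment gives total 241.
Compare {F-α, F-β, F-γ}: its best feasible assignment gives total 260.
Every other set of open sites that can feasibly serve all demand totals ≥ 241 even under its best assignment. Minimum: 211.

211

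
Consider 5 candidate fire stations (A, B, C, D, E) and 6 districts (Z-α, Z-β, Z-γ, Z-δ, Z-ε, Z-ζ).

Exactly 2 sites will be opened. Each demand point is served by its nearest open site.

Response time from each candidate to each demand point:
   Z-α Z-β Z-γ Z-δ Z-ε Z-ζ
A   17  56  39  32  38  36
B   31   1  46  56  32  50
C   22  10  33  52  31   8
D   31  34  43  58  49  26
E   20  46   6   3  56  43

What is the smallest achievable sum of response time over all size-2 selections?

78

Open {C, E}.
  Z-α→E 20, Z-β→C 10, Z-γ→E 6, Z-δ→E 3, Z-ε→C 31, Z-ζ→C 8  ⇒ total 78.
Compare {B, E}: total 105.
Compare {A, C}: total 131.
No size-2 selection does better; minimum is 78.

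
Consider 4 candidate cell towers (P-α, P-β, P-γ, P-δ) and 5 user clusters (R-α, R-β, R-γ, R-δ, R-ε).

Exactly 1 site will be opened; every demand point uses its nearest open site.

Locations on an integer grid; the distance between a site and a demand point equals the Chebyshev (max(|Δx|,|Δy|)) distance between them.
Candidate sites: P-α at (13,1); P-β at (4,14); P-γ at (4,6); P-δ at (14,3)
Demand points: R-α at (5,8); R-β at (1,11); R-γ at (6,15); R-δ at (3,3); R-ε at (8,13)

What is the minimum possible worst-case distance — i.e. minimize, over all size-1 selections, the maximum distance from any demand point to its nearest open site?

9

Open {P-γ}.
  Farthest demand point is R-γ at distance 9 (to P-γ); all others are ≤ 9.
With {P-β} the worst case is 11.
With {P-δ} the worst case is 13.
No size-1 selection achieves below 9.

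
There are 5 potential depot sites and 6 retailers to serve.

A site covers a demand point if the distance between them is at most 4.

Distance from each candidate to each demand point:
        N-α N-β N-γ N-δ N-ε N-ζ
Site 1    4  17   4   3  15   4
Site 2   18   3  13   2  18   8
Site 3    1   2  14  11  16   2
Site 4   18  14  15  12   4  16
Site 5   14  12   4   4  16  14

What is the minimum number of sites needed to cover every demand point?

Coverage sets (demand points within 4 of each site):
  Site 1: {N-α, N-γ, N-δ, N-ζ}
  Site 2: {N-β, N-δ}
  Site 3: {N-α, N-β, N-ζ}
  Site 4: {N-ε}
  Site 5: {N-γ, N-δ}
No 2 sites suffice: every size-2 union leaves at least one demand point uncovered.
But {Site 1, Site 2, Site 4} covers everything, so the minimum is 3.

3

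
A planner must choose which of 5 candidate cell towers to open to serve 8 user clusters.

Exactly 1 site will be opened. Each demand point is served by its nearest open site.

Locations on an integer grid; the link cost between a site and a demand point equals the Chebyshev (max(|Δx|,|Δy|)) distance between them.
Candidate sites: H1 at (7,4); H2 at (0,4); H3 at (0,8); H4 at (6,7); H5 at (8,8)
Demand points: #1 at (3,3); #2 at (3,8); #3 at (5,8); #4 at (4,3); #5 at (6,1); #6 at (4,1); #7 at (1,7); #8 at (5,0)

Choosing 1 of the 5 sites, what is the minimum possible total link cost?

31

Open {H1}.
  #1→H1 4, #2→H1 4, #3→H1 4, #4→H1 3, #5→H1 3, #6→H1 3, #7→H1 6, #8→H1 4  ⇒ total 31.
Compare {H2}: total 34.
Compare {H4}: total 36.
No size-1 selection does better; minimum is 31.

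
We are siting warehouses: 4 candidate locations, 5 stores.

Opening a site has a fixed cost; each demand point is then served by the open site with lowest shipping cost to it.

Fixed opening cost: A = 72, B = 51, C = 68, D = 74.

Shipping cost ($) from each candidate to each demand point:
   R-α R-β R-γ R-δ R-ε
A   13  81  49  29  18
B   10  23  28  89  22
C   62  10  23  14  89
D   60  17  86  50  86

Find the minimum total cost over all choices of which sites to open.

198

Open {B, C}: assign each demand point to its cheapest open site.
  R-α→B 10, R-β→C 10, R-γ→C 23, R-δ→C 14, R-ε→B 22
  shipping cost 79, fixed 119 → total 198.
Compare {A, C}: shipping cost 78 + fixed 140 = 218.
Compare {B}: shipping cost 172 + fixed 51 = 223.
Compare {A, B}: shipping cost 108 + fixed 123 = 231.
All other subsets cost ≥ 218. Minimum total cost: 198.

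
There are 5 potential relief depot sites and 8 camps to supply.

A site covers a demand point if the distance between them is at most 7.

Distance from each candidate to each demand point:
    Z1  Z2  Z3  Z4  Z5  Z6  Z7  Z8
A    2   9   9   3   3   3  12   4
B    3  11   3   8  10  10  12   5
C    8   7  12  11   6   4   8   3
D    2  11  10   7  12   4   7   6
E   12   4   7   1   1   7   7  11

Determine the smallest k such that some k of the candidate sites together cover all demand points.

2

Coverage sets (demand points within 7 of each site):
  A: {Z1, Z4, Z5, Z6, Z8}
  B: {Z1, Z3, Z8}
  C: {Z2, Z5, Z6, Z8}
  D: {Z1, Z4, Z6, Z7, Z8}
  E: {Z2, Z3, Z4, Z5, Z6, Z7}
No single site covers all 8 demand points.
But {A, E} covers everything, so the minimum is 2.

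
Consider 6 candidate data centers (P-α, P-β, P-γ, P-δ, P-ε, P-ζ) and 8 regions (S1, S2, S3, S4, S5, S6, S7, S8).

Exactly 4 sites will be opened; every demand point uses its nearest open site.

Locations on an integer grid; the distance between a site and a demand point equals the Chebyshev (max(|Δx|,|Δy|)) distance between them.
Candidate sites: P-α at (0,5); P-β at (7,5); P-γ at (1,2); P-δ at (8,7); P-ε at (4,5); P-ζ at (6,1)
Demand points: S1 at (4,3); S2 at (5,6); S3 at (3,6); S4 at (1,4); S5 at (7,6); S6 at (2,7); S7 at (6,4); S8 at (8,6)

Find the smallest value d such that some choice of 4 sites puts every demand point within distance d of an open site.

2

Open {P-α, P-β, P-γ, P-ε}.
  Farthest demand point is S1 at distance 2 (to P-ε); all others are ≤ 2.
With {P-α, P-β, P-δ, P-ε} the worst case is 2.
With {P-α, P-β, P-ε, P-ζ} the worst case is 2.
No size-4 selection achieves below 2.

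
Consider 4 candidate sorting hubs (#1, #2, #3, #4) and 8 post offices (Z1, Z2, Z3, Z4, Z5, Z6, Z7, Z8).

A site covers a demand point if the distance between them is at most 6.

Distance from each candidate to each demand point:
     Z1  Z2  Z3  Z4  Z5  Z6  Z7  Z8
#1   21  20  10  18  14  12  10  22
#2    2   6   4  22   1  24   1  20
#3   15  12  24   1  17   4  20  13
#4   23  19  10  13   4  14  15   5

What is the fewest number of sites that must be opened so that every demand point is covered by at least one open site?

Coverage sets (demand points within 6 of each site):
  #1: {}
  #2: {Z1, Z2, Z3, Z5, Z7}
  #3: {Z4, Z6}
  #4: {Z5, Z8}
No 2 sites suffice: every size-2 union leaves at least one demand point uncovered.
But {#2, #3, #4} covers everything, so the minimum is 3.

3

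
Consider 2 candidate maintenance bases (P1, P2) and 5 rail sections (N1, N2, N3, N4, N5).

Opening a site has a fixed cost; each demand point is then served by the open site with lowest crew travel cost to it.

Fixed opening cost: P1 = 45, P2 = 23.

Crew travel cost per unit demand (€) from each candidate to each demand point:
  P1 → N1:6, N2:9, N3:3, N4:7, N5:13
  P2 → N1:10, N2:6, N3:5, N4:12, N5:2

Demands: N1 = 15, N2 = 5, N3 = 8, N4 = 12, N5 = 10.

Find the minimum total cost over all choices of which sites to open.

316

Open {P1, P2}: assign each demand point to its cheapest open site.
  N1→P1 15×6=90, N2→P2 5×6=30, N3→P1 8×3=24, N4→P1 12×7=84, N5→P2 10×2=20
  crew travel cost 248, fixed 68 → total 316.
Compare {P2}: crew travel cost 384 + fixed 23 = 407.
Compare {P1}: crew travel cost 373 + fixed 45 = 418.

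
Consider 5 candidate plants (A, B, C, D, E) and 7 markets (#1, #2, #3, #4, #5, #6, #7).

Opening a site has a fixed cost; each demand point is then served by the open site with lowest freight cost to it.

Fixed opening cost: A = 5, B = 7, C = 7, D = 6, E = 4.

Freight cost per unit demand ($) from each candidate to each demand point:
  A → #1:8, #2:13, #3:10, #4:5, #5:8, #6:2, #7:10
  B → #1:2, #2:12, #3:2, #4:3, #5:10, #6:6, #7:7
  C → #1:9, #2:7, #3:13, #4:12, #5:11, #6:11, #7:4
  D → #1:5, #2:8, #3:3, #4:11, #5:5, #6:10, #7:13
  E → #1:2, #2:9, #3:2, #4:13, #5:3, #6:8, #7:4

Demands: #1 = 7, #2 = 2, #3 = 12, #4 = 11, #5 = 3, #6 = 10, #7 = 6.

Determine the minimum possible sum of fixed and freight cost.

Open {A, B, E}: assign each demand point to its cheapest open site.
  #1→B 7×2=14, #2→E 2×9=18, #3→B 12×2=24, #4→B 11×3=33, #5→E 3×3=9, #6→A 10×2=20, #7→E 6×4=24
  freight cost 142, fixed 16 → total 158.
Compare {A, B, C, E}: freight cost 138 + fixed 23 = 161.
Compare {A, B, D, E}: freight cost 140 + fixed 22 = 162.
Compare {A, B, C, D, E}: freight cost 138 + fixed 29 = 167.
All other subsets cost ≥ 161. Minimum total cost: 158.

158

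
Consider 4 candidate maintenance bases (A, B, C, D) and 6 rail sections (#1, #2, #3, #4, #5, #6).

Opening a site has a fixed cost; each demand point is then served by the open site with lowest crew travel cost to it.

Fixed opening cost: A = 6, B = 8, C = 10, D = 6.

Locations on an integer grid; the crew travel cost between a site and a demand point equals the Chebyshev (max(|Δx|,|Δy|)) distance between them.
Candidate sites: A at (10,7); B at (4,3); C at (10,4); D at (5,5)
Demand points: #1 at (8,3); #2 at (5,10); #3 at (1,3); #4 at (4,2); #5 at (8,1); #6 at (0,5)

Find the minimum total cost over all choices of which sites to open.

Open {D}: assign each demand point to its cheapest open site.
  #1→D 3, #2→D 5, #3→D 4, #4→D 3, #5→D 4, #6→D 5
  crew travel cost 24, fixed 6 → total 30.
Compare {B}: crew travel cost 23 + fixed 8 = 31.
Compare {B, D}: crew travel cost 20 + fixed 14 = 34.
Compare {A, B}: crew travel cost 21 + fixed 14 = 35.
All other subsets cost ≥ 31. Minimum total cost: 30.

30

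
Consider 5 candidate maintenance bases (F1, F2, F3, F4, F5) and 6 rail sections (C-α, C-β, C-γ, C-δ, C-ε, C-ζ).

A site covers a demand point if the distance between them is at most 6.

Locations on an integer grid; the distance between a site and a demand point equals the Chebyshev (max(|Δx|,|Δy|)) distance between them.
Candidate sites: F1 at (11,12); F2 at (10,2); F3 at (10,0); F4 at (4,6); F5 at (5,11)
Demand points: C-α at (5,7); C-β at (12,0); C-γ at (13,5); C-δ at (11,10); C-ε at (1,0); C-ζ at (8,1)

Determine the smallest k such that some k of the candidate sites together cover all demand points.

3

Coverage sets (demand points within 6 of each site):
  F1: {C-α, C-δ}
  F2: {C-α, C-β, C-γ, C-ζ}
  F3: {C-β, C-γ, C-ζ}
  F4: {C-α, C-ε, C-ζ}
  F5: {C-α, C-δ}
No 2 sites suffice: every size-2 union leaves at least one demand point uncovered.
But {F1, F2, F4} covers everything, so the minimum is 3.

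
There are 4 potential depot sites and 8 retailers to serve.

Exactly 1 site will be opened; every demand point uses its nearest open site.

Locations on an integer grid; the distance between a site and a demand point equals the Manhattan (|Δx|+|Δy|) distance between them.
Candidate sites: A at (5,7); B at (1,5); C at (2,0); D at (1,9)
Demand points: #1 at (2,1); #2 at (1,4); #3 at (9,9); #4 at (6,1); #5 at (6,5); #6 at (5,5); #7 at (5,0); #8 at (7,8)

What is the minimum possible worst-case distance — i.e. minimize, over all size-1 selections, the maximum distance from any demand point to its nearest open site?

Open {A}.
  Farthest demand point is #1 at distance 9 (to A); all others are ≤ 9.
With {B} the worst case is 12.
With {D} the worst case is 13.
No size-1 selection achieves below 9.

9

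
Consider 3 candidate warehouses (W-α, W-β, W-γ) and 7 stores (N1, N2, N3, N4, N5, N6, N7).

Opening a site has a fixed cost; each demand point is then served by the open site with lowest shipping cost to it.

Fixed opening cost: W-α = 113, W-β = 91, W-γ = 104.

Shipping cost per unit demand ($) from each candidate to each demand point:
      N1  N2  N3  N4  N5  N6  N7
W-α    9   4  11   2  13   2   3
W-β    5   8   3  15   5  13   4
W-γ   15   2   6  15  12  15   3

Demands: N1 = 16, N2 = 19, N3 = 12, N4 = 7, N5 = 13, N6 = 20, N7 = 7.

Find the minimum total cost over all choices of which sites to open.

Open {W-α, W-β}: assign each demand point to its cheapest open site.
  N1→W-β 16×5=80, N2→W-α 19×4=76, N3→W-β 12×3=36, N4→W-α 7×2=14, N5→W-β 13×5=65, N6→W-α 20×2=40, N7→W-α 7×3=21
  shipping cost 332, fixed 204 → total 536.
Compare {W-α, W-β, W-γ}: shipping cost 294 + fixed 308 = 602.
Compare {W-α, W-γ}: shipping cost 485 + fixed 217 = 702.
Compare {W-α}: shipping cost 596 + fixed 113 = 709.
All other subsets cost ≥ 602. Minimum total cost: 536.

536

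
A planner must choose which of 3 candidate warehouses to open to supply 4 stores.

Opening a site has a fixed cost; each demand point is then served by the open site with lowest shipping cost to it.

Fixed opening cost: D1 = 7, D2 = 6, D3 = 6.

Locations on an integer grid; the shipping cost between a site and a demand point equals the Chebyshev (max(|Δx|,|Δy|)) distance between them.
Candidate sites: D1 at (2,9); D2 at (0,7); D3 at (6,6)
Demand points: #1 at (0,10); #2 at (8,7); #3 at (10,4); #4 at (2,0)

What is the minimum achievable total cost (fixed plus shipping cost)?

Open {D3}: assign each demand point to its cheapest open site.
  #1→D3 6, #2→D3 2, #3→D3 4, #4→D3 6
  shipping cost 18, fixed 6 → total 24.
Compare {D1, D3}: shipping cost 14 + fixed 13 = 27.
Compare {D2, D3}: shipping cost 15 + fixed 12 = 27.
Compare {D1}: shipping cost 25 + fixed 7 = 32.
All other subsets cost ≥ 27. Minimum total cost: 24.

24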